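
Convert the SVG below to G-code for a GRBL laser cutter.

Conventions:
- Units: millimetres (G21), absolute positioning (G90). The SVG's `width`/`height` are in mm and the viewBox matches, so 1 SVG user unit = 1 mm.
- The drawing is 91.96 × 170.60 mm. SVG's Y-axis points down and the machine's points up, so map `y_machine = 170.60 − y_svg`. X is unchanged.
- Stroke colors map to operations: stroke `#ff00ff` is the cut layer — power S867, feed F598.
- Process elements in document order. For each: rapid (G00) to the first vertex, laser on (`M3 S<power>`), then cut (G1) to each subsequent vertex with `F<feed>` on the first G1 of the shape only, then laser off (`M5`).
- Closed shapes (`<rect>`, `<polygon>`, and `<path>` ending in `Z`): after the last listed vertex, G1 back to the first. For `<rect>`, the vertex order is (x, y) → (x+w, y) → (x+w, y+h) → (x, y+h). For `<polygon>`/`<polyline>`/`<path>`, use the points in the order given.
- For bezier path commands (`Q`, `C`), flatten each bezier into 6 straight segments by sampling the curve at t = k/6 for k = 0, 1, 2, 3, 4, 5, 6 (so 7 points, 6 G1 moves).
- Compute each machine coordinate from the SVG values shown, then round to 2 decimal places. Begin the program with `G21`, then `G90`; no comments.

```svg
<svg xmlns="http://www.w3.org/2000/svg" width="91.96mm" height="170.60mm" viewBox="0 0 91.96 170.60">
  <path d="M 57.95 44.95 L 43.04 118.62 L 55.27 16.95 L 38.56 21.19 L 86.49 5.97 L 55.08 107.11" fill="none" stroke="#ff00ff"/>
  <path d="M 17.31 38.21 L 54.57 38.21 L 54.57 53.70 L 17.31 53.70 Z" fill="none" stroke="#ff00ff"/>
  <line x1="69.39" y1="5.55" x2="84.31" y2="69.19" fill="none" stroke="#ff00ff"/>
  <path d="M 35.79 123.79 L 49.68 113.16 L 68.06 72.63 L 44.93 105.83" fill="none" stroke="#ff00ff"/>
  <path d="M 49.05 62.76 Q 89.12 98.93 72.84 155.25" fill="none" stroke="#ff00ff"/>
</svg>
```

G21
G90
G00 X57.95 Y125.65
M3 S867
G1 X43.04 Y51.98 F598
G1 X55.27 Y153.65
G1 X38.56 Y149.41
G1 X86.49 Y164.63
G1 X55.08 Y63.49
M5
G00 X17.31 Y132.39
M3 S867
G1 X54.57 Y132.39 F598
G1 X54.57 Y116.90
G1 X17.31 Y116.90
G1 X17.31 Y132.39
M5
G00 X69.39 Y165.05
M3 S867
G1 X84.31 Y101.41 F598
M5
G00 X35.79 Y46.81
M3 S867
G1 X49.68 Y57.44 F598
G1 X68.06 Y97.97
G1 X44.93 Y64.77
M5
G00 X49.05 Y107.84
M3 S867
G1 X60.84 Y95.22 F598
G1 X69.50 Y81.49
G1 X75.03 Y66.63
G1 X77.43 Y50.66
G1 X76.70 Y33.56
G1 X72.84 Y15.35
M5

1 u = 1 mm; y_m = 170.60 − y.

[1] `<path>` open polyline, #ff00ff→cut S867 F598: (57.95,125.65) → (43.04,51.98) → (55.27,153.65) → (38.56,149.41) → (86.49,164.63) → (55.08,63.49)

[2] `<path>` rectangle, #ff00ff→cut S867 F598: (17.31,132.39) → (54.57,132.39) → (54.57,116.90) → (17.31,116.90) → (17.31,132.39) (closed)

[3] `<line>` line segment, #ff00ff→cut S867 F598: (69.39,165.05) → (84.31,101.41)

[4] `<path>` open polyline, #ff00ff→cut S867 F598: (35.79,46.81) → (49.68,57.44) → (68.06,97.97) → (44.93,64.77)

[5] `<path>` quadratic bezier, #ff00ff→cut S867 F598: (49.05,107.84) → (60.84,95.22) → (69.50,81.49) → (75.03,66.63) → (77.43,50.66) → (76.70,33.56) → (72.84,15.35)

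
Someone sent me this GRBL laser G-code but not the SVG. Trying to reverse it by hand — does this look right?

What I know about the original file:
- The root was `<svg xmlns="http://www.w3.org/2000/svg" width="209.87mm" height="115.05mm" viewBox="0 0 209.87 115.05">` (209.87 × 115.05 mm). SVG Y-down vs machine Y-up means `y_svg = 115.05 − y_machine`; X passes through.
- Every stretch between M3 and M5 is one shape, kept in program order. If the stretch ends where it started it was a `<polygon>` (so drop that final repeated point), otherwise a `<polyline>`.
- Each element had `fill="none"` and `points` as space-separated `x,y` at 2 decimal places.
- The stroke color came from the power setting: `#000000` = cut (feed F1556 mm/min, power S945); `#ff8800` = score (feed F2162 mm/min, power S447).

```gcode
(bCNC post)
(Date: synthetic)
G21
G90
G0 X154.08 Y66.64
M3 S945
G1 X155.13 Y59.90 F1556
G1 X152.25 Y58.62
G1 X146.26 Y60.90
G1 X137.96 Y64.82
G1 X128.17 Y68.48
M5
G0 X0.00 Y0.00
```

<svg xmlns="http://www.w3.org/2000/svg" width="209.87mm" height="115.05mm" viewBox="0 0 209.87 115.05">
  <polyline points="154.08,48.41 155.13,55.15 152.25,56.43 146.26,54.15 137.96,50.23 128.17,46.57" fill="none" stroke="#000000"/>
</svg>

y_svg = 115.05 − y_m. Every run uses S945, so all elements get stroke `#000000` (cut).

[1] open run; points: 154.08,48.41 155.13,55.15 152.25,56.43 146.26,54.15 137.96,50.23 128.17,46.57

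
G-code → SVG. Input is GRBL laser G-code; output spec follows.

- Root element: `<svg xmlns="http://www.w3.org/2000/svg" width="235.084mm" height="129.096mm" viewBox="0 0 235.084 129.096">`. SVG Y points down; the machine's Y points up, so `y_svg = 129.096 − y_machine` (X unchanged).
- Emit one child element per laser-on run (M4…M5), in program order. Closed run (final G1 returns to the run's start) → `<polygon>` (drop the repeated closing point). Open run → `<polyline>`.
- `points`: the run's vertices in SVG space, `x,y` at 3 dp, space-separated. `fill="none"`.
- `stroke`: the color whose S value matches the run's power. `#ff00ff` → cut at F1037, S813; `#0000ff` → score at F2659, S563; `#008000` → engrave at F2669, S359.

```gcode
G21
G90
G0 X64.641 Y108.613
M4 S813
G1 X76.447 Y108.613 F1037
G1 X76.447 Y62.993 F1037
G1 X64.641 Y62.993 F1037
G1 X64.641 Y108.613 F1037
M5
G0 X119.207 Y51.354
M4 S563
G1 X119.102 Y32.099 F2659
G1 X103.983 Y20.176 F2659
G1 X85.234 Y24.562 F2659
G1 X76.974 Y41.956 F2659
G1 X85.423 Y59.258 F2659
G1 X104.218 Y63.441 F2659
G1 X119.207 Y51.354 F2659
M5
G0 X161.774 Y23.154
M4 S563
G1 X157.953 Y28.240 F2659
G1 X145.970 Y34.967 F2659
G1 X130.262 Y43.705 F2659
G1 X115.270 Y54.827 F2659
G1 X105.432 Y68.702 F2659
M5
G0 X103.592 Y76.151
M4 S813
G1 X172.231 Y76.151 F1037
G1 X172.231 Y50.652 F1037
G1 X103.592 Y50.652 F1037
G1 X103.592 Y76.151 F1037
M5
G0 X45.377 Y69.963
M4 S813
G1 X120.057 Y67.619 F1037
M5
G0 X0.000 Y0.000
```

Each laser-on run becomes one SVG element. Flip Y back into SVG space with y_svg = 129.096 − y_machine.

Run 1: the run's S813 means `#ff00ff` (cut). The run returns to its start, so emit a `<polygon>` with points (Y-flipped): 64.641,20.483 76.447,20.483 76.447,66.103 64.641,66.103.

Run 2: the run's S563 means `#0000ff` (score). The run returns to its start, so emit a `<polygon>` with points (Y-flipped): 119.207,77.742 119.102,96.997 103.983,108.920 85.234,104.534 76.974,87.140 85.423,69.838 104.218,65.655.

Run 3: power S563 maps to stroke `#0000ff` (score). The run is open, so emit a `<polyline>` with points (Y-flipped): 161.774,105.942 157.953,100.856 145.970,94.129 130.262,85.391 115.270,74.269 105.432,60.394.

Run 4: the run's S813 means `#ff00ff` (cut). The run returns to its start, so emit a `<polygon>` with points (Y-flipped): 103.592,52.945 172.231,52.945 172.231,78.444 103.592,78.444.

Run 5: the run's S813 means `#ff00ff` (cut). The run is open, so emit a `<polyline>` with points (Y-flipped): 45.377,59.133 120.057,61.477.

<svg xmlns="http://www.w3.org/2000/svg" width="235.084mm" height="129.096mm" viewBox="0 0 235.084 129.096">
  <polygon points="64.641,20.483 76.447,20.483 76.447,66.103 64.641,66.103" fill="none" stroke="#ff00ff"/>
  <polygon points="119.207,77.742 119.102,96.997 103.983,108.920 85.234,104.534 76.974,87.140 85.423,69.838 104.218,65.655" fill="none" stroke="#0000ff"/>
  <polyline points="161.774,105.942 157.953,100.856 145.970,94.129 130.262,85.391 115.270,74.269 105.432,60.394" fill="none" stroke="#0000ff"/>
  <polygon points="103.592,52.945 172.231,52.945 172.231,78.444 103.592,78.444" fill="none" stroke="#ff00ff"/>
  <polyline points="45.377,59.133 120.057,61.477" fill="none" stroke="#ff00ff"/>
</svg>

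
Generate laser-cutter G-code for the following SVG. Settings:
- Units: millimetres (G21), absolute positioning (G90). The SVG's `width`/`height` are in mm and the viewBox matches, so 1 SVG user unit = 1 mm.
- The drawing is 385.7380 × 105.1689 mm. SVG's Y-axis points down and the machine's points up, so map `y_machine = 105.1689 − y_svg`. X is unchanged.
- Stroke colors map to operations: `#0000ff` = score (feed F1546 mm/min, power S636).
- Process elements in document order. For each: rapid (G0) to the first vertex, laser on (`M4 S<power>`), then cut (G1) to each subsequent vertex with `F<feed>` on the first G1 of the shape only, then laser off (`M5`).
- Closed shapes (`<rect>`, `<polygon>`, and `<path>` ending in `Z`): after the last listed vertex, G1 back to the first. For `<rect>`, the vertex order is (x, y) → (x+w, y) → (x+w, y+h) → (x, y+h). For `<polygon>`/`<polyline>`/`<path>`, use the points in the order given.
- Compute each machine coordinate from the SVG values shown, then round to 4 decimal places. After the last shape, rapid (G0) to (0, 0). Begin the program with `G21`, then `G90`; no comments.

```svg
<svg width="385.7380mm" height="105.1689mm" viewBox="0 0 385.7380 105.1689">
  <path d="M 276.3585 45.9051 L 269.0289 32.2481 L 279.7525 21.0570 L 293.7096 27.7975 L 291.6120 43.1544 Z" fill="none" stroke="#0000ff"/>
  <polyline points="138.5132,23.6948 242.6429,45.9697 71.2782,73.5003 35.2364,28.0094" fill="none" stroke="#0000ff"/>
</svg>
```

viewBox `0 0 385.7380 105.1689` with mm width/height → 1 unit = 1 mm. Flip: y_m = 105.1689 − y_svg.

**Shape 1** — `<path>` regular polygon, stroke `#0000ff` → score (S636, F1546). Machine vertices: (276.3585,59.2638) → (269.0289,72.9208) → (279.7525,84.1119) → (293.7096,77.3714) → (291.6120,62.0145) → (276.3585,59.2638). Closed: final G1 returns to the first vertex.

**Shape 2** — `<polyline>` open polyline, stroke `#0000ff` → score (S636, F1546). Machine vertices: (138.5132,81.4741) → (242.6429,59.1992) → (71.2782,31.6686) → (35.2364,77.1595). Open path.

G21
G90
G0 X276.3585 Y59.2638
M4 S636
G1 X269.0289 Y72.9208 F1546
G1 X279.7525 Y84.1119
G1 X293.7096 Y77.3714
G1 X291.6120 Y62.0145
G1 X276.3585 Y59.2638
M5
G0 X138.5132 Y81.4741
M4 S636
G1 X242.6429 Y59.1992 F1546
G1 X71.2782 Y31.6686
G1 X35.2364 Y77.1595
M5
G0 X0.0000 Y0.0000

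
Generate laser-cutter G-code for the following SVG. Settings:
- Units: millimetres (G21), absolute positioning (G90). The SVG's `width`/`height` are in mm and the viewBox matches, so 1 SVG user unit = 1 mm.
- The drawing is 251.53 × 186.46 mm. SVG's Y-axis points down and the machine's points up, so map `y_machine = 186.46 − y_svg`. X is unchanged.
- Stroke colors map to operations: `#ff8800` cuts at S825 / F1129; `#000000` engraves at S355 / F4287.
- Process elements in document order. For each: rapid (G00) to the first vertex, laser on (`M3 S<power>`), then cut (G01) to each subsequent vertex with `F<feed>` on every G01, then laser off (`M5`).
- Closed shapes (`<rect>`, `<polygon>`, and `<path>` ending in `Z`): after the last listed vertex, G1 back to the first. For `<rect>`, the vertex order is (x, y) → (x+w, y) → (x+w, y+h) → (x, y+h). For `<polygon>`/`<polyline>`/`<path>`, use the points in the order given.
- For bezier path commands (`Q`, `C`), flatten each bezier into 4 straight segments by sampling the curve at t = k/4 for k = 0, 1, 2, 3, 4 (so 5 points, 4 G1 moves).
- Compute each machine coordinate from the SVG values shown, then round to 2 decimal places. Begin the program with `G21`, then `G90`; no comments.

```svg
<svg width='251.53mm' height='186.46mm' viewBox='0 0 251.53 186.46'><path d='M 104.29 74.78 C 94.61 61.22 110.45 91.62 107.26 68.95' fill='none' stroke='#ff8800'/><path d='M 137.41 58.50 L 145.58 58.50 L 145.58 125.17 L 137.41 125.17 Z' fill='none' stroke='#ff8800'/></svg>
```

G21
G90
G00 X104.29 Y111.68
M3 S825
G01 X101.12 Y115.12 F1129
G01 X103.34 Y111.18 F1129
G01 X106.78 Y108.94 F1129
G01 X107.26 Y117.51 F1129
M5
G00 X137.41 Y127.96
M3 S825
G01 X145.58 Y127.96 F1129
G01 X145.58 Y61.29 F1129
G01 X137.41 Y61.29 F1129
G01 X137.41 Y127.96 F1129
M5

1 u = 1 mm; y_m = 186.46 − y.

[1] `<path>` cubic bezier, #ff8800→cut S825 F1129: (104.29,111.68) → (101.12,115.12) → (103.34,111.18) → (106.78,108.94) → (107.26,117.51)

[2] `<path>` rectangle, #ff8800→cut S825 F1129: (137.41,127.96) → (145.58,127.96) → (145.58,61.29) → (137.41,61.29) → (137.41,127.96) (closed)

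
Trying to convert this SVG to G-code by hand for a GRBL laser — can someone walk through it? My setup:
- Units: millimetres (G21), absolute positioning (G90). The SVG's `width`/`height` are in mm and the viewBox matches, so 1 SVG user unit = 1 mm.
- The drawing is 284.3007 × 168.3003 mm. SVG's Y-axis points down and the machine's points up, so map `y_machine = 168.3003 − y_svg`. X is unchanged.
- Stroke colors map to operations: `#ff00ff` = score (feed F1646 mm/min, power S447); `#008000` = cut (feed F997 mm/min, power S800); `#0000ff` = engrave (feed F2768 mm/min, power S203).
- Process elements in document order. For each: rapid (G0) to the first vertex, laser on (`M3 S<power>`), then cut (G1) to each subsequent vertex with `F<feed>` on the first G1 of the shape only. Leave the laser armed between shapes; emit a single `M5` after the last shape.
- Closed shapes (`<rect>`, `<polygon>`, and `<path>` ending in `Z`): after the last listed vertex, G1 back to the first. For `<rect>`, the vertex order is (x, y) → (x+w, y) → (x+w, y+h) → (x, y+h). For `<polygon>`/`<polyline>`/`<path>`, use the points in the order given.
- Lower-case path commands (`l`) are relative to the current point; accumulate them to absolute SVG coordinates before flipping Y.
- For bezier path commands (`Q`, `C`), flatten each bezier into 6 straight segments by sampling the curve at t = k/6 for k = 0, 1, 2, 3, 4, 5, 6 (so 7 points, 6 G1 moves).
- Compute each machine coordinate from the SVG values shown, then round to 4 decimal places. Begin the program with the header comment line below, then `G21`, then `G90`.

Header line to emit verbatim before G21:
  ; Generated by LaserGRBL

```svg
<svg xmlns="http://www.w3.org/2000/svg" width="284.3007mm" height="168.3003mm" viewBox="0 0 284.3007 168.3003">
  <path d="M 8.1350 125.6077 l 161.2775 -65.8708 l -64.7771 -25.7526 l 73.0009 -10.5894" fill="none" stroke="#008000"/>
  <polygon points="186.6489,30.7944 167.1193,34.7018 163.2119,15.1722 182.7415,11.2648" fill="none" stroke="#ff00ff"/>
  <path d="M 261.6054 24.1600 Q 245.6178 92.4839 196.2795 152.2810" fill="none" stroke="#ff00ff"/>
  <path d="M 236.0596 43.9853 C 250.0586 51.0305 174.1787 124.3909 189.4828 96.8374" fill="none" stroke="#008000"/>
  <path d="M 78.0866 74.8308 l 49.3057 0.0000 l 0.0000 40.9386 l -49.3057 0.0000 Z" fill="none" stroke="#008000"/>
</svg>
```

viewBox `0 0 284.3007 168.3003` with mm width/height → 1 unit = 1 mm. Flip: y_m = 168.3003 − y_svg.

**Shape 1** — `<path>` open polyline, stroke `#008000` → cut (S800, F997). Machine vertices: (8.1350,42.6926) → (169.4125,108.5634) → (104.6354,134.3160) → (177.6363,144.9054). Open path.

**Shape 2** — `<polygon>` regular polygon, stroke `#ff00ff` → score (S447, F1646). Machine vertices: (186.6489,137.5059) → (167.1193,133.5985) → (163.2119,153.1281) → (182.7415,157.0355) → (186.6489,137.5059). Closed: final G1 returns to the first vertex.

**Shape 3** — `<path>` quadratic bezier, stroke `#ff00ff` → score (S447, F1646). Control points (SVG): P0=(261.6054,24.1600), P1=(245.6178,92.4839), P2=(196.2795,152.2810); sampled at t=k/6. Machine vertices: (261.6054,144.1403) → (255.3498,121.6025) → (247.2414,99.5385) → (237.2801,77.9481) → (225.4661,56.8315) → (211.7992,36.1885) → (196.2795,16.0193). Open path.

**Shape 4** — `<path>` cubic bezier, stroke `#008000` → cut (S800, F997). Control points (SVG): P0=(236.0596,43.9853), P1=(250.0586,51.0305), P2=(174.1787,124.3909), P3=(189.4828,96.8374); sampled at t=k/6. Machine vertices: (236.0596,124.3150) → (236.4074,116.0403) → (226.8050,101.3584) → (212.2818,84.9144) → (197.8673,71.3537) → (188.5912,65.3214) → (189.4828,71.4629). Open path.

**Shape 5** — `<path>` rectangle, stroke `#008000` → cut (S800, F997). Machine vertices: (78.0866,93.4695) → (127.3923,93.4695) → (127.3923,52.5309) → (78.0866,52.5309) → (78.0866,93.4695). Closed: final G1 returns to the first vertex.

; Generated by LaserGRBL
G21
G90
G0 X8.1350 Y42.6926
M3 S800
G1 X169.4125 Y108.5634 F997
G1 X104.6354 Y134.3160
G1 X177.6363 Y144.9054
G0 X186.6489 Y137.5059
M3 S447
G1 X167.1193 Y133.5985 F1646
G1 X163.2119 Y153.1281
G1 X182.7415 Y157.0355
G1 X186.6489 Y137.5059
G0 X261.6054 Y144.1403
M3 S447
G1 X255.3498 Y121.6025 F1646
G1 X247.2414 Y99.5385
G1 X237.2801 Y77.9481
G1 X225.4661 Y56.8315
G1 X211.7992 Y36.1885
G1 X196.2795 Y16.0193
G0 X236.0596 Y124.3150
M3 S800
G1 X236.4074 Y116.0403 F997
G1 X226.8050 Y101.3584
G1 X212.2818 Y84.9144
G1 X197.8673 Y71.3537
G1 X188.5912 Y65.3214
G1 X189.4828 Y71.4629
G0 X78.0866 Y93.4695
M3 S800
G1 X127.3923 Y93.4695 F997
G1 X127.3923 Y52.5309
G1 X78.0866 Y52.5309
G1 X78.0866 Y93.4695
M5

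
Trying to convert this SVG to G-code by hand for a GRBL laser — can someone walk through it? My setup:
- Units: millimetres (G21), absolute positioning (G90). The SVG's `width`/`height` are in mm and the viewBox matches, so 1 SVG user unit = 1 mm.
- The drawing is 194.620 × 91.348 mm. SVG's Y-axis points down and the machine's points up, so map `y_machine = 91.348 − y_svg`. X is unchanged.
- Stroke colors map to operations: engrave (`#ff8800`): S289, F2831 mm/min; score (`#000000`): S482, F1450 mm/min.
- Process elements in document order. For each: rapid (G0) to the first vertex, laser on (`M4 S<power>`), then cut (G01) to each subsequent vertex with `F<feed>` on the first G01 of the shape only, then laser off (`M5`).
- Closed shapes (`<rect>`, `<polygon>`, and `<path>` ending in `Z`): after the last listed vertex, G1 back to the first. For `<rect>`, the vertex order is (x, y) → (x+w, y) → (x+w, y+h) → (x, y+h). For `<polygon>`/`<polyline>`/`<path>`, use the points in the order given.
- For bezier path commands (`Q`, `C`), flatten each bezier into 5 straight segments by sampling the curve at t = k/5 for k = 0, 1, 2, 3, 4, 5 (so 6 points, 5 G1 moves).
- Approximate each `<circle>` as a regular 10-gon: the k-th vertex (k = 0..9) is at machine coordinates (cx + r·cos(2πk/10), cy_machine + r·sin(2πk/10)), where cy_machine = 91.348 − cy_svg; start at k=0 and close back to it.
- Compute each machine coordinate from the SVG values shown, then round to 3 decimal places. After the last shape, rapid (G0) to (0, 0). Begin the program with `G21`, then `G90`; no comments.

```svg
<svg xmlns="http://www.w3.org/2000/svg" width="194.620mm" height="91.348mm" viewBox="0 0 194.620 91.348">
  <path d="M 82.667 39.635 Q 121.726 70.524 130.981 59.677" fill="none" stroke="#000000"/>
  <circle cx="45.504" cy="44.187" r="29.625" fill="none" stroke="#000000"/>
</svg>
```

Since the viewBox matches the mm dimensions, user units are millimetres directly. The only transform is the Y-flip y_m = 91.348 − y_svg.

Shape 1 is a quadratic bezier drawn with `<path>`. Its stroke #000000 means score at S482, F1450. After flipping Y the toolpath is (82.667,51.713) → (97.098,41.027) → (109.146,33.680) → (118.808,29.671) → (126.087,29.002) → (130.981,31.671).

Shape 2 is a circle drawn with `<circle>`. Its stroke #000000 means score at S482, F1450. After flipping Y the toolpath is (75.129,47.161) → (69.471,64.574) → (54.659,75.336) → (36.349,75.336) → (21.537,64.574) → (15.879,47.161) → (21.537,29.748) → (36.349,18.986) → (54.659,18.986) → (69.471,29.748) → (75.129,47.161), returning to the start.

G21
G90
G0 X82.667 Y51.713
M4 S482
G01 X97.098 Y41.027 F1450
G01 X109.146 Y33.680
G01 X118.808 Y29.671
G01 X126.087 Y29.002
G01 X130.981 Y31.671
M5
G0 X75.129 Y47.161
M4 S482
G01 X69.471 Y64.574 F1450
G01 X54.659 Y75.336
G01 X36.349 Y75.336
G01 X21.537 Y64.574
G01 X15.879 Y47.161
G01 X21.537 Y29.748
G01 X36.349 Y18.986
G01 X54.659 Y18.986
G01 X69.471 Y29.748
G01 X75.129 Y47.161
M5
G0 X0.000 Y0.000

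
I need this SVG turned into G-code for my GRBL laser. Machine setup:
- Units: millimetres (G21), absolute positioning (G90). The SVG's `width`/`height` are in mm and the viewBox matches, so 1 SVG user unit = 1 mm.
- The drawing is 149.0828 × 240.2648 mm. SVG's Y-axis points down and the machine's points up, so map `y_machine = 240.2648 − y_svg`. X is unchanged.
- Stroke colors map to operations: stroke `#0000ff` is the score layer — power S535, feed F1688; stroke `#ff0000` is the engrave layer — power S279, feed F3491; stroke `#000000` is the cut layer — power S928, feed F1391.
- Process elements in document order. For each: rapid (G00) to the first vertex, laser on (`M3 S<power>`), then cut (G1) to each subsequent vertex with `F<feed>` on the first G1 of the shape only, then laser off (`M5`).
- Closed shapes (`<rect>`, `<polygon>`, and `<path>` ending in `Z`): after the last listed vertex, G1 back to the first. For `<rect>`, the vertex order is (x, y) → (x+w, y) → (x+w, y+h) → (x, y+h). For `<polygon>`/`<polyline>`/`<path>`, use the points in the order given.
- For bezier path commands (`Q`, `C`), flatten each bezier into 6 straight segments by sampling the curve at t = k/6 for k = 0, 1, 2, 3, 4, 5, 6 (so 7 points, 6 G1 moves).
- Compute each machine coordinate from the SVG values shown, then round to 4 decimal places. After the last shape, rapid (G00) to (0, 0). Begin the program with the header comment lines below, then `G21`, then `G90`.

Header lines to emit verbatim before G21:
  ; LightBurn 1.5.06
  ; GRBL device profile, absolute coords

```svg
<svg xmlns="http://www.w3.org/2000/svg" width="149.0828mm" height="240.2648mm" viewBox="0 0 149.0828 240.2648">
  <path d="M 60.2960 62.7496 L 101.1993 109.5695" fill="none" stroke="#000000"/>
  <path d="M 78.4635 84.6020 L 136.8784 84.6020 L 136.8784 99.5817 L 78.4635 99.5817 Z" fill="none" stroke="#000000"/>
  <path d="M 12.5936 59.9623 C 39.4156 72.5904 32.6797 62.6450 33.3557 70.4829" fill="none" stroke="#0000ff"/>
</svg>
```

; LightBurn 1.5.06
; GRBL device profile, absolute coords
G21
G90
G00 X60.2960 Y177.5152
M3 S928
G1 X101.1993 Y130.6953 F1391
M5
G00 X78.4635 Y155.6628
M3 S928
G1 X136.8784 Y155.6628 F1391
G1 X136.8784 Y140.6831
G1 X78.4635 Y140.6831
G1 X78.4635 Y155.6628
M5
G00 X12.5936 Y180.3025
M3 S535
G1 X23.3978 Y175.6827 F1688
G1 X29.7470 Y173.7042
G1 X32.7794 Y173.2459
G1 X33.6329 Y173.1867
G1 X33.4457 Y172.4057
G1 X33.3557 Y169.7819
M5
G00 X0.0000 Y0.0000

Since the viewBox matches the mm dimensions, user units are millimetres directly. The only transform is the Y-flip y_m = 240.2648 − y_svg.

Shape 1 is a line segment drawn with `<path>`. Its stroke #000000 means cut at S928, F1391. After flipping Y the toolpath is (60.2960,177.5152) → (101.1993,130.6953).

Shape 2 is a rectangle drawn with `<path>`. Its stroke #000000 means cut at S928, F1391. After flipping Y the toolpath is (78.4635,155.6628) → (136.8784,155.6628) → (136.8784,140.6831) → (78.4635,140.6831) → (78.4635,155.6628), returning to the start.

Shape 3 is a cubic bezier drawn with `<path>`. Its stroke #0000ff means score at S535, F1688. After flipping Y the toolpath is (12.5936,180.3025) → (23.3978,175.6827) → (29.7470,173.7042) → (32.7794,173.2459) → (33.6329,173.1867) → (33.4457,172.4057) → (33.3557,169.7819).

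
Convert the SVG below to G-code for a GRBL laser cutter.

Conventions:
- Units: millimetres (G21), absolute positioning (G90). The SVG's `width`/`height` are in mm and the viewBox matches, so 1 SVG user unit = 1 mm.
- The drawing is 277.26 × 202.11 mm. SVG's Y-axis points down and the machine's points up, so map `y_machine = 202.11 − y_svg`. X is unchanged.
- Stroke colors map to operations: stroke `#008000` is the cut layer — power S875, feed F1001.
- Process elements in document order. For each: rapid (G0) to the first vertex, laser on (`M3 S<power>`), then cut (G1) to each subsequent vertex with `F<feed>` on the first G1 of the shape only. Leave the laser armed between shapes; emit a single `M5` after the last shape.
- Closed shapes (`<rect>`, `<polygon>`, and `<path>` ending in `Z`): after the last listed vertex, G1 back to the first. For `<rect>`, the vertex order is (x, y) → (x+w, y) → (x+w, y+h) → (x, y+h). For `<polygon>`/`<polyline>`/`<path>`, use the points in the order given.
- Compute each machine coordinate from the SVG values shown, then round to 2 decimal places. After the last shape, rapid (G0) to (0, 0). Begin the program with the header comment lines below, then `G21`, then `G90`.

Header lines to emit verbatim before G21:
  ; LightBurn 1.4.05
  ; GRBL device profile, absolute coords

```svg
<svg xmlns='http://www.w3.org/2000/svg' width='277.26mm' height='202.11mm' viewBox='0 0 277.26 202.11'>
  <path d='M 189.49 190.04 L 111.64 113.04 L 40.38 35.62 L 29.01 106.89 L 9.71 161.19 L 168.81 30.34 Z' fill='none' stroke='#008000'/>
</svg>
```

Since the viewBox matches the mm dimensions, user units are millimetres directly. The only transform is the Y-flip y_m = 202.11 − y_svg.

Shape 1 is a closed polygon drawn with `<path>`. Its stroke #008000 means cut at S875, F1001. After flipping Y the toolpath is (189.49,12.07) → (111.64,89.07) → (40.38,166.49) → (29.01,95.22) → (9.71,40.92) → (168.81,171.77) → (189.49,12.07), returning to the start.

; LightBurn 1.4.05
; GRBL device profile, absolute coords
G21
G90
G0 X189.49 Y12.07
M3 S875
G1 X111.64 Y89.07 F1001
G1 X40.38 Y166.49
G1 X29.01 Y95.22
G1 X9.71 Y40.92
G1 X168.81 Y171.77
G1 X189.49 Y12.07
M5
G0 X0.00 Y0.00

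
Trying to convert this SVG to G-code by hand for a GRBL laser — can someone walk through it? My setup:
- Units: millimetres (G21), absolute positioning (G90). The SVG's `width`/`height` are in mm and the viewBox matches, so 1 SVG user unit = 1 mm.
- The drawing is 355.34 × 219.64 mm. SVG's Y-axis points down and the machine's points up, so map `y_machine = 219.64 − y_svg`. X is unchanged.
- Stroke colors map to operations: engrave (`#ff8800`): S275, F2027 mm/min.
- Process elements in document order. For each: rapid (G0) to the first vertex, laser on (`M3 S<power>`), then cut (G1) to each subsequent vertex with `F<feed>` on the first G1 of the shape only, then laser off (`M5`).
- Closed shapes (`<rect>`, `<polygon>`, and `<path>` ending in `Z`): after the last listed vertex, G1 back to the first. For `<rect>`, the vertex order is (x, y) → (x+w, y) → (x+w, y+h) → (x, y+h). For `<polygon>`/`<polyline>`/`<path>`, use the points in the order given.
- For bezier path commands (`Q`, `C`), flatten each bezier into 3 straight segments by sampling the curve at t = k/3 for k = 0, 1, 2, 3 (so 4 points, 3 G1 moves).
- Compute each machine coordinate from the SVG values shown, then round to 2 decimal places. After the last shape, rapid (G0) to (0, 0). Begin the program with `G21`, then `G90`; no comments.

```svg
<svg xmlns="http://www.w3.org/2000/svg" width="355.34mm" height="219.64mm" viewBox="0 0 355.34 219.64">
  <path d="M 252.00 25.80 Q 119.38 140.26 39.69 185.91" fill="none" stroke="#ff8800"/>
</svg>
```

G21
G90
G0 X252.00 Y193.84
M3 S275
G1 X169.47 Y125.18 F2027
G1 X98.70 Y71.81
G1 X39.69 Y33.73
M5
G0 X0.00 Y0.00

Since the viewBox matches the mm dimensions, user units are millimetres directly. The only transform is the Y-flip y_m = 219.64 − y_svg.

Shape 1 is a quadratic bezier drawn with `<path>`. Its stroke #ff8800 means engrave at S275, F2027. After flipping Y the toolpath is (252.00,193.84) → (169.47,125.18) → (98.70,71.81) → (39.69,33.73).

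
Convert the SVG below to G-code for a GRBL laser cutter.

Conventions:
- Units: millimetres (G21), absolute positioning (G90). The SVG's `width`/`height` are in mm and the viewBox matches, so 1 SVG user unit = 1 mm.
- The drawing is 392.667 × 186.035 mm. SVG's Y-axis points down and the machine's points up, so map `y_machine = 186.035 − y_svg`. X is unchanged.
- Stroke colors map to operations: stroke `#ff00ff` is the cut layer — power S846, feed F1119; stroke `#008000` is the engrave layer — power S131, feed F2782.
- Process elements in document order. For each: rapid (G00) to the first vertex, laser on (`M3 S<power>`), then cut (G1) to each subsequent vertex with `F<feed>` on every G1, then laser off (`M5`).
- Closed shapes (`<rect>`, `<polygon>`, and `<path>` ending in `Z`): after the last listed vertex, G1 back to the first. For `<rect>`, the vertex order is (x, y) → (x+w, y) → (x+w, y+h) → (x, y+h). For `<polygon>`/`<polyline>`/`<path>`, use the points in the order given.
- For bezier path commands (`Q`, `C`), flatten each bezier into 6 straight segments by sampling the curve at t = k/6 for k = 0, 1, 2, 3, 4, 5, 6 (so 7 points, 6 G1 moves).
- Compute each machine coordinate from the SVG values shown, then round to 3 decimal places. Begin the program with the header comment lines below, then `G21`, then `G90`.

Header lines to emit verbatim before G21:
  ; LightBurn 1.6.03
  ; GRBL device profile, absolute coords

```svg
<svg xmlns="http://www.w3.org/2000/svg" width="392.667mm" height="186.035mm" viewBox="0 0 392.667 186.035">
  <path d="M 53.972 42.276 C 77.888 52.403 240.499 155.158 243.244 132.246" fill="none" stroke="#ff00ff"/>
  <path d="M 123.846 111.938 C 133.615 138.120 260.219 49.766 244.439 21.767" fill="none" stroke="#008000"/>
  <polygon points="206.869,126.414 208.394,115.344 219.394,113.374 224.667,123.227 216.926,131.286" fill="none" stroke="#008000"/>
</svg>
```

1 u = 1 mm; y_m = 186.035 − y.

[1] `<path>` cubic bezier, #ff00ff→cut S846 F1119: (53.972,143.759) → (76.106,131.987) → (113.062,110.841) → (156.547,86.384) → (198.268,64.681) → (229.932,51.795) → (243.244,53.789)

[2] `<path>` cubic bezier, #008000→engrave S131 F2782: (123.846,74.097) → (137.267,69.741) → (162.959,79.616) → (193.723,98.865) → (222.358,122.628) → (241.664,146.049) → (244.439,164.268)

[3] `<polygon>` regular polygon, #008000→engrave S131 F2782: (206.869,59.621) → (208.394,70.691) → (219.394,72.661) → (224.667,62.808) → (216.926,54.749) → (206.869,59.621) (closed)

; LightBurn 1.6.03
; GRBL device profile, absolute coords
G21
G90
G00 X53.972 Y143.759
M3 S846
G1 X76.106 Y131.987 F1119
G1 X113.062 Y110.841 F1119
G1 X156.547 Y86.384 F1119
G1 X198.268 Y64.681 F1119
G1 X229.932 Y51.795 F1119
G1 X243.244 Y53.789 F1119
M5
G00 X123.846 Y74.097
M3 S131
G1 X137.267 Y69.741 F2782
G1 X162.959 Y79.616 F2782
G1 X193.723 Y98.865 F2782
G1 X222.358 Y122.628 F2782
G1 X241.664 Y146.049 F2782
G1 X244.439 Y164.268 F2782
M5
G00 X206.869 Y59.621
M3 S131
G1 X208.394 Y70.691 F2782
G1 X219.394 Y72.661 F2782
G1 X224.667 Y62.808 F2782
G1 X216.926 Y54.749 F2782
G1 X206.869 Y59.621 F2782
M5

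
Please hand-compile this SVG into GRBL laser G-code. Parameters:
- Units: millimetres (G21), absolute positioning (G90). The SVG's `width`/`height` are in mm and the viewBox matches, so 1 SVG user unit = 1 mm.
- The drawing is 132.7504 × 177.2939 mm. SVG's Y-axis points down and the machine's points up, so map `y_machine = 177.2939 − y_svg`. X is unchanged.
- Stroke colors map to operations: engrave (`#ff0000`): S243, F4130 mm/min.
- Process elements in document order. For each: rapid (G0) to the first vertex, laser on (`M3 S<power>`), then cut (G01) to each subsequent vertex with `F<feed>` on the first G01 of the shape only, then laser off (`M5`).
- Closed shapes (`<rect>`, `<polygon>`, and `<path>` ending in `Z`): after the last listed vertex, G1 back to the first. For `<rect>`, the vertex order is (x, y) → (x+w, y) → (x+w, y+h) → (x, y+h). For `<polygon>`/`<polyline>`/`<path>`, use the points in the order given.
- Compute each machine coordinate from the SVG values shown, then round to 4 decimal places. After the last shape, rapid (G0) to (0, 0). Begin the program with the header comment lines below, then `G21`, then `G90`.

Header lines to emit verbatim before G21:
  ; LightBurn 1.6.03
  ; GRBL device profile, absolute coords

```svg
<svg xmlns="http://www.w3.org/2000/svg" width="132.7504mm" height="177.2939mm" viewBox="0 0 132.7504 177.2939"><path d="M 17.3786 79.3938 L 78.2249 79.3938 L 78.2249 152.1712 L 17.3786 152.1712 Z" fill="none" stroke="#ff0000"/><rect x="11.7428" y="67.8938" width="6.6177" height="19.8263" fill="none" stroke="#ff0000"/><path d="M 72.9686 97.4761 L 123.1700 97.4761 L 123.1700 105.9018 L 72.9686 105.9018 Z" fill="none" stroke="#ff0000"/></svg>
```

; LightBurn 1.6.03
; GRBL device profile, absolute coords
G21
G90
G0 X17.3786 Y97.9001
M3 S243
G01 X78.2249 Y97.9001 F4130
G01 X78.2249 Y25.1227
G01 X17.3786 Y25.1227
G01 X17.3786 Y97.9001
M5
G0 X11.7428 Y109.4001
M3 S243
G01 X18.3605 Y109.4001 F4130
G01 X18.3605 Y89.5738
G01 X11.7428 Y89.5738
G01 X11.7428 Y109.4001
M5
G0 X72.9686 Y79.8178
M3 S243
G01 X123.1700 Y79.8178 F4130
G01 X123.1700 Y71.3921
G01 X72.9686 Y71.3921
G01 X72.9686 Y79.8178
M5
G0 X0.0000 Y0.0000

1 u = 1 mm; y_m = 177.2939 − y.

[1] `<path>` rectangle, #ff0000→engrave S243 F4130: (17.3786,97.9001) → (78.2249,97.9001) → (78.2249,25.1227) → (17.3786,25.1227) → (17.3786,97.9001) (closed)

[2] `<rect>` rectangle, #ff0000→engrave S243 F4130: (11.7428,109.4001) → (18.3605,109.4001) → (18.3605,89.5738) → (11.7428,89.5738) → (11.7428,109.4001) (closed)

[3] `<path>` rectangle, #ff0000→engrave S243 F4130: (72.9686,79.8178) → (123.1700,79.8178) → (123.1700,71.3921) → (72.9686,71.3921) → (72.9686,79.8178) (closed)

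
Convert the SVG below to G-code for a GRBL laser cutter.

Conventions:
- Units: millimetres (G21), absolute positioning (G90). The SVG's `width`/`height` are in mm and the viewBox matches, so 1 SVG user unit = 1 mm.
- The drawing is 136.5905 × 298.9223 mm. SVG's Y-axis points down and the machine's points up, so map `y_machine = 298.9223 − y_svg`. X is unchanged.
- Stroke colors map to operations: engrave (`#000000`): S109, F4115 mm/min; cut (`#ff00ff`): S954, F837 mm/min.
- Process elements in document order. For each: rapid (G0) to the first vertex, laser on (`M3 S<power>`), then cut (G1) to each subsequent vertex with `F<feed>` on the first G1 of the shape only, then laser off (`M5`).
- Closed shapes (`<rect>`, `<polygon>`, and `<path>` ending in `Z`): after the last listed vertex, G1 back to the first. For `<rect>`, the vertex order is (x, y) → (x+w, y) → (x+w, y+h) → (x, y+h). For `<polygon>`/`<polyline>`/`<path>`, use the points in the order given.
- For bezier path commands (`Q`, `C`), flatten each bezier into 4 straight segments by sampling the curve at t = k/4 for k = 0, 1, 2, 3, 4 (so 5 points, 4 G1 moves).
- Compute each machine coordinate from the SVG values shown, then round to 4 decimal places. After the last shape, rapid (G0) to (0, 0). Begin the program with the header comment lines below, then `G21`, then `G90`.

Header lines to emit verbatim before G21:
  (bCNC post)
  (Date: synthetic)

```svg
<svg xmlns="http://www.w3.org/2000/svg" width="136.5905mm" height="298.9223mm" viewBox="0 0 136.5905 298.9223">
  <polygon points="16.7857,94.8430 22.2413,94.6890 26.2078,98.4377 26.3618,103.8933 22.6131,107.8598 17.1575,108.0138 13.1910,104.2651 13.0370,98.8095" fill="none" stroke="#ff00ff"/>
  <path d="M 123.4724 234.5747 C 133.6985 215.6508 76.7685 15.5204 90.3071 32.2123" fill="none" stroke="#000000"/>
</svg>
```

(bCNC post)
(Date: synthetic)
G21
G90
G0 X16.7857 Y204.0793
M3 S954
G1 X22.2413 Y204.2333 F837
G1 X26.2078 Y200.4846
G1 X26.3618 Y195.0290
G1 X22.6131 Y191.0625
G1 X17.1575 Y190.9085
G1 X13.1910 Y194.6572
G1 X13.0370 Y200.1128
G1 X16.7857 Y204.0793
M5
G0 X123.4724 Y64.3476
M3 S109
G1 X120.7006 Y106.2975 F4115
G1 X105.6476 Y178.8847
G1 X91.2156 Y244.7939
G1 X90.3071 Y266.7100
M5
G0 X0.0000 Y0.0000

viewBox `0 0 136.5905 298.9223` with mm width/height → 1 unit = 1 mm. Flip: y_m = 298.9223 − y_svg.

**Shape 1** — `<polygon>` regular polygon, stroke `#ff00ff` → cut (S954, F837). Machine vertices: (16.7857,204.0793) → (22.2413,204.2333) → (26.2078,200.4846) → (26.3618,195.0290) → (22.6131,191.0625) → (17.1575,190.9085) → (13.1910,194.6572) → (13.0370,200.1128) → (16.7857,204.0793). Closed: final G1 returns to the first vertex.

**Shape 2** — `<path>` cubic bezier, stroke `#000000` → engrave (S109, F4115). Control points (SVG): P0=(123.4724,234.5747), P1=(133.6985,215.6508), P2=(76.7685,15.5204), P3=(90.3071,32.2123); sampled at t=k/4. Machine vertices: (123.4724,64.3476) → (120.7006,106.2975) → (105.6476,178.8847) → (91.2156,244.7939) → (90.3071,266.7100). Open path.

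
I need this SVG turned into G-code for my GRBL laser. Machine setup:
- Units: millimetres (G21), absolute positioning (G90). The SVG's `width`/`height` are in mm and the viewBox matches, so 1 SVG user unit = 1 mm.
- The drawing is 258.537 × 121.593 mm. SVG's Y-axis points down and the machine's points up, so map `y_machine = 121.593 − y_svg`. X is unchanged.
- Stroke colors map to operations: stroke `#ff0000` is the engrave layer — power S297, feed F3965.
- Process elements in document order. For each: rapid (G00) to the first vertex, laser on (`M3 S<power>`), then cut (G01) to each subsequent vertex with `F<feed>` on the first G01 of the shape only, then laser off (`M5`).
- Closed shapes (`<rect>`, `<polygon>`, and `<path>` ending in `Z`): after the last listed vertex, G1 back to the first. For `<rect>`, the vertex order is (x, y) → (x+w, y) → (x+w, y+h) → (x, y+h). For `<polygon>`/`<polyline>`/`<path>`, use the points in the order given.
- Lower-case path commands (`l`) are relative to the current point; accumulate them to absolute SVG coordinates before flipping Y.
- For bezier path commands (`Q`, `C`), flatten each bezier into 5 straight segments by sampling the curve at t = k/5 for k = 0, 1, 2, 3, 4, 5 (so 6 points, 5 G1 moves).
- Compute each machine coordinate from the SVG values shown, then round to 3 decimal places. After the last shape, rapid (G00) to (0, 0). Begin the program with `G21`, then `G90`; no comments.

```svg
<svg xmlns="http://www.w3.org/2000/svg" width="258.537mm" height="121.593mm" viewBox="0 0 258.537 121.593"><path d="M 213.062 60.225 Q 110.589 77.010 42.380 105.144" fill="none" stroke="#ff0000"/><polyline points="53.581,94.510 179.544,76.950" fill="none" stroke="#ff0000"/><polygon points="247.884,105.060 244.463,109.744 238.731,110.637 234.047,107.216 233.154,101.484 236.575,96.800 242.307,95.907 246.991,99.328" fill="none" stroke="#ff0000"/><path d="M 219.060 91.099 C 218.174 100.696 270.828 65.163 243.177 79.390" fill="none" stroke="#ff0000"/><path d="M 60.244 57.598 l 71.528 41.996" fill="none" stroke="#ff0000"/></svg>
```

1 u = 1 mm; y_m = 121.593 − y.

[1] `<path>` quadratic bezier, #ff0000→engrave S297 F3965: (213.062,61.368) → (173.443,54.200) → (136.566,46.124) → (102.429,37.140) → (71.034,27.249) → (42.380,16.449)

[2] `<polyline>` line segment, #ff0000→engrave S297 F3965: (53.581,27.083) → (179.544,44.643)

[3] `<polygon>` regular polygon, #ff0000→engrave S297 F3965: (247.884,16.533) → (244.463,11.849) → (238.731,10.956) → (234.047,14.377) → (233.154,20.109) → (236.575,24.793) → (242.307,25.686) → (246.991,22.265) → (247.884,16.533) (closed)

[4] `<path>` cubic bezier, #ff0000→engrave S297 F3965: (219.060,30.494) → (223.882,29.392) → (235.130,34.567) → (246.378,41.464) → (251.202,45.527) → (243.177,42.203)

[5] `<path>` line segment, #ff0000→engrave S297 F3965: (60.244,63.995) → (131.772,21.999)

G21
G90
G00 X213.062 Y61.368
M3 S297
G01 X173.443 Y54.200 F3965
G01 X136.566 Y46.124
G01 X102.429 Y37.140
G01 X71.034 Y27.249
G01 X42.380 Y16.449
M5
G00 X53.581 Y27.083
M3 S297
G01 X179.544 Y44.643 F3965
M5
G00 X247.884 Y16.533
M3 S297
G01 X244.463 Y11.849 F3965
G01 X238.731 Y10.956
G01 X234.047 Y14.377
G01 X233.154 Y20.109
G01 X236.575 Y24.793
G01 X242.307 Y25.686
G01 X246.991 Y22.265
G01 X247.884 Y16.533
M5
G00 X219.060 Y30.494
M3 S297
G01 X223.882 Y29.392 F3965
G01 X235.130 Y34.567
G01 X246.378 Y41.464
G01 X251.202 Y45.527
G01 X243.177 Y42.203
M5
G00 X60.244 Y63.995
M3 S297
G01 X131.772 Y21.999 F3965
M5
G00 X0.000 Y0.000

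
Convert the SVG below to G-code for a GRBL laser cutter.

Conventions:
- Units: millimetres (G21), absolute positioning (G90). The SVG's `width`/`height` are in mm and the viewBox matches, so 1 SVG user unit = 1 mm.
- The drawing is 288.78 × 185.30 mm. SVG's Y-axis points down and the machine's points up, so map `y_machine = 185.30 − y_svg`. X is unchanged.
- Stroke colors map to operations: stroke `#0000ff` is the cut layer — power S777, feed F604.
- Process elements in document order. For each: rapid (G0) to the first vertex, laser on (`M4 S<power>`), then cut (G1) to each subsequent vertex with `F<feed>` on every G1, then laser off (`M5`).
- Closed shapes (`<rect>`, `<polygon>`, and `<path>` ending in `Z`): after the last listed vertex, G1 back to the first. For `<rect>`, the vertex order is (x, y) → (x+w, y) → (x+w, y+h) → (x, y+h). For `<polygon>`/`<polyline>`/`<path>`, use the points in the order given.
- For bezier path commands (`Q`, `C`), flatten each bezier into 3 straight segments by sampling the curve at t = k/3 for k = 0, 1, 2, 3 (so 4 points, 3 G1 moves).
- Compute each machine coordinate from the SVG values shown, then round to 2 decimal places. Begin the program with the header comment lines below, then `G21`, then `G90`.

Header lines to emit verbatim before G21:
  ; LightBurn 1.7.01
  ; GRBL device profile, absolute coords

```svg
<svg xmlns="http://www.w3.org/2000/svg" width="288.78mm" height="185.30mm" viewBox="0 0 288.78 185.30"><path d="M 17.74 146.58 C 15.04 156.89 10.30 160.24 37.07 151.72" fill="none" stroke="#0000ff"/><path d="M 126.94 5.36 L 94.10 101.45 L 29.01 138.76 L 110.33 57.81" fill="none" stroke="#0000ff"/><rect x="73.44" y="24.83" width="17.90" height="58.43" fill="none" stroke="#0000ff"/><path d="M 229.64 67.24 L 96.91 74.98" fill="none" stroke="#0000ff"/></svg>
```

viewBox `0 0 288.78 185.30` with mm width/height → 1 unit = 1 mm. Flip: y_m = 185.30 − y_svg.

**Shape 1** — `<path>` cubic bezier, stroke `#0000ff` → cut (S777, F604). Control points (SVG): P0=(17.74,146.58), P1=(15.04,156.89), P2=(10.30,160.24), P3=(37.07,151.72); sampled at t=k/3. Machine vertices: (17.74,38.72) → (15.60,30.91) → (19.56,28.83) → (37.07,33.58). Open path.

**Shape 2** — `<path>` open polyline, stroke `#0000ff` → cut (S777, F604). Machine vertices: (126.94,179.94) → (94.10,83.85) → (29.01,46.54) → (110.33,127.49). Open path.

**Shape 3** — `<rect>` rectangle, stroke `#0000ff` → cut (S777, F604). Machine vertices: (73.44,160.47) → (91.34,160.47) → (91.34,102.04) → (73.44,102.04) → (73.44,160.47). Closed: final G1 returns to the first vertex.

**Shape 4** — `<path>` line segment, stroke `#0000ff` → cut (S777, F604). Machine vertices: (229.64,118.06) → (96.91,110.32). Open path.

; LightBurn 1.7.01
; GRBL device profile, absolute coords
G21
G90
G0 X17.74 Y38.72
M4 S777
G1 X15.60 Y30.91 F604
G1 X19.56 Y28.83 F604
G1 X37.07 Y33.58 F604
M5
G0 X126.94 Y179.94
M4 S777
G1 X94.10 Y83.85 F604
G1 X29.01 Y46.54 F604
G1 X110.33 Y127.49 F604
M5
G0 X73.44 Y160.47
M4 S777
G1 X91.34 Y160.47 F604
G1 X91.34 Y102.04 F604
G1 X73.44 Y102.04 F604
G1 X73.44 Y160.47 F604
M5
G0 X229.64 Y118.06
M4 S777
G1 X96.91 Y110.32 F604
M5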